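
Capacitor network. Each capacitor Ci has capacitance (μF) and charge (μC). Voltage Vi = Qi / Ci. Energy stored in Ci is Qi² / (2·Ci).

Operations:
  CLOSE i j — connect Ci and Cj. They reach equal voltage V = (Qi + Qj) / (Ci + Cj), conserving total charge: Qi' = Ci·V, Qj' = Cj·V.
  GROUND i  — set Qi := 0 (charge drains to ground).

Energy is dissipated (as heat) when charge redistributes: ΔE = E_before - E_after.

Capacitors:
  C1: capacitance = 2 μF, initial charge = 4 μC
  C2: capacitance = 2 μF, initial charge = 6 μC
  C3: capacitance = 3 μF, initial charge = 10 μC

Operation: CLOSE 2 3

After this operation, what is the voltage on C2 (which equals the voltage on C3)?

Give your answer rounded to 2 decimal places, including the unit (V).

Answer: 3.20 V

Derivation:
Initial: C1(2μF, Q=4μC, V=2.00V), C2(2μF, Q=6μC, V=3.00V), C3(3μF, Q=10μC, V=3.33V)
Op 1: CLOSE 2-3: Q_total=16.00, C_total=5.00, V=3.20; Q2=6.40, Q3=9.60; dissipated=0.067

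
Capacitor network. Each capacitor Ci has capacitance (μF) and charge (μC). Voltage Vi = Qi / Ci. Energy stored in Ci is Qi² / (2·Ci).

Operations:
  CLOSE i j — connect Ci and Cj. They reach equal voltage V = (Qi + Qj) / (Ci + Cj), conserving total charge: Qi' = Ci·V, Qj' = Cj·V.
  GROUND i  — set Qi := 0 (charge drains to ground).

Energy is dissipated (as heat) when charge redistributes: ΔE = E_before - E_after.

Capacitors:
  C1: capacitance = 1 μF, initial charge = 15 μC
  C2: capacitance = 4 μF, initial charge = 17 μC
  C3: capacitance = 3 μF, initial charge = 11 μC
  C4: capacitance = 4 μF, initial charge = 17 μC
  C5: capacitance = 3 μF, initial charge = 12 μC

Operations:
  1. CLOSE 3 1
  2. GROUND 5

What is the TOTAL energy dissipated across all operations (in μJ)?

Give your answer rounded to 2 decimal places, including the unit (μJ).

Initial: C1(1μF, Q=15μC, V=15.00V), C2(4μF, Q=17μC, V=4.25V), C3(3μF, Q=11μC, V=3.67V), C4(4μF, Q=17μC, V=4.25V), C5(3μF, Q=12μC, V=4.00V)
Op 1: CLOSE 3-1: Q_total=26.00, C_total=4.00, V=6.50; Q3=19.50, Q1=6.50; dissipated=48.167
Op 2: GROUND 5: Q5=0; energy lost=24.000
Total dissipated: 72.167 μJ

Answer: 72.17 μJ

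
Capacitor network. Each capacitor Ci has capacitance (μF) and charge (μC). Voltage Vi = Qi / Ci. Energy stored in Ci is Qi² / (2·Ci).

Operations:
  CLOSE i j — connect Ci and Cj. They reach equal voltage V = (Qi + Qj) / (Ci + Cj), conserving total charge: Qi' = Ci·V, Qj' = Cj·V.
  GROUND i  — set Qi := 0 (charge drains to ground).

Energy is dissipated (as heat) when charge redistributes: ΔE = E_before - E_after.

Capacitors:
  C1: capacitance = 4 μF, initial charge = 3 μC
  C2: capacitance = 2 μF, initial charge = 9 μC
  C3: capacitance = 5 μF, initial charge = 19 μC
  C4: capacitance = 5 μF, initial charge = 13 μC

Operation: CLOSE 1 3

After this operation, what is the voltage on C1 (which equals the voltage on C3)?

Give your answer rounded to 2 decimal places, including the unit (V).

Answer: 2.44 V

Derivation:
Initial: C1(4μF, Q=3μC, V=0.75V), C2(2μF, Q=9μC, V=4.50V), C3(5μF, Q=19μC, V=3.80V), C4(5μF, Q=13μC, V=2.60V)
Op 1: CLOSE 1-3: Q_total=22.00, C_total=9.00, V=2.44; Q1=9.78, Q3=12.22; dissipated=10.336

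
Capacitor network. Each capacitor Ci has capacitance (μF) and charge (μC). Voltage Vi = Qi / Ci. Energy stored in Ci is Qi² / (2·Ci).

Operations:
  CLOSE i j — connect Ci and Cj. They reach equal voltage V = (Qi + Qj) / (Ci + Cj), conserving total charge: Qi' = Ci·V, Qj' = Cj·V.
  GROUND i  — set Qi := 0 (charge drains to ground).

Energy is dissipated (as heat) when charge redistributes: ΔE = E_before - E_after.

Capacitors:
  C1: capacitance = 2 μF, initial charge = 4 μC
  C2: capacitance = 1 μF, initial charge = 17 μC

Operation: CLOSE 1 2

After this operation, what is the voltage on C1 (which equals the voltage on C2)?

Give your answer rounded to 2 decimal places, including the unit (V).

Answer: 7.00 V

Derivation:
Initial: C1(2μF, Q=4μC, V=2.00V), C2(1μF, Q=17μC, V=17.00V)
Op 1: CLOSE 1-2: Q_total=21.00, C_total=3.00, V=7.00; Q1=14.00, Q2=7.00; dissipated=75.000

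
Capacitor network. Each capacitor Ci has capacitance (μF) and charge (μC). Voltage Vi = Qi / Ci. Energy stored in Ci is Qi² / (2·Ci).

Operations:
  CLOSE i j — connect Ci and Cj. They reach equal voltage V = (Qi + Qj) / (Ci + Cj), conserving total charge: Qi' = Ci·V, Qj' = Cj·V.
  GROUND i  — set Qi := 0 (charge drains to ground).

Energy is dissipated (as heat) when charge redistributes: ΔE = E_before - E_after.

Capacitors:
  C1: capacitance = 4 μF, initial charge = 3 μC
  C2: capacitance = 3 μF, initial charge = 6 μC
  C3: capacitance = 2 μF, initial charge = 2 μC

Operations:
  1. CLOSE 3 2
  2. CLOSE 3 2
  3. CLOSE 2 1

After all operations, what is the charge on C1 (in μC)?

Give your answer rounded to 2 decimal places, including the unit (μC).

Answer: 4.46 μC

Derivation:
Initial: C1(4μF, Q=3μC, V=0.75V), C2(3μF, Q=6μC, V=2.00V), C3(2μF, Q=2μC, V=1.00V)
Op 1: CLOSE 3-2: Q_total=8.00, C_total=5.00, V=1.60; Q3=3.20, Q2=4.80; dissipated=0.600
Op 2: CLOSE 3-2: Q_total=8.00, C_total=5.00, V=1.60; Q3=3.20, Q2=4.80; dissipated=0.000
Op 3: CLOSE 2-1: Q_total=7.80, C_total=7.00, V=1.11; Q2=3.34, Q1=4.46; dissipated=0.619
Final charges: Q1=4.46, Q2=3.34, Q3=3.20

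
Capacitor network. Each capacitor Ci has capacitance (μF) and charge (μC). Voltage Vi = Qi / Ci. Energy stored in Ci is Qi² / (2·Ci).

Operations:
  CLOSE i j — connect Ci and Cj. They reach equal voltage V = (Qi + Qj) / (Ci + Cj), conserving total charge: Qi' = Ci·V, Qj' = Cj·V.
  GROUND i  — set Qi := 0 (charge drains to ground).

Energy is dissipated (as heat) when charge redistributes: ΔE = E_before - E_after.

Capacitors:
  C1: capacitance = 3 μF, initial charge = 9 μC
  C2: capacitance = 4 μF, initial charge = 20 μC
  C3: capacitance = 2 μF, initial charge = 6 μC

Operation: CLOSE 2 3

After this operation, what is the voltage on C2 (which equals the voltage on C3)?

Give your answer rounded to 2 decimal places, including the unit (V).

Initial: C1(3μF, Q=9μC, V=3.00V), C2(4μF, Q=20μC, V=5.00V), C3(2μF, Q=6μC, V=3.00V)
Op 1: CLOSE 2-3: Q_total=26.00, C_total=6.00, V=4.33; Q2=17.33, Q3=8.67; dissipated=2.667

Answer: 4.33 V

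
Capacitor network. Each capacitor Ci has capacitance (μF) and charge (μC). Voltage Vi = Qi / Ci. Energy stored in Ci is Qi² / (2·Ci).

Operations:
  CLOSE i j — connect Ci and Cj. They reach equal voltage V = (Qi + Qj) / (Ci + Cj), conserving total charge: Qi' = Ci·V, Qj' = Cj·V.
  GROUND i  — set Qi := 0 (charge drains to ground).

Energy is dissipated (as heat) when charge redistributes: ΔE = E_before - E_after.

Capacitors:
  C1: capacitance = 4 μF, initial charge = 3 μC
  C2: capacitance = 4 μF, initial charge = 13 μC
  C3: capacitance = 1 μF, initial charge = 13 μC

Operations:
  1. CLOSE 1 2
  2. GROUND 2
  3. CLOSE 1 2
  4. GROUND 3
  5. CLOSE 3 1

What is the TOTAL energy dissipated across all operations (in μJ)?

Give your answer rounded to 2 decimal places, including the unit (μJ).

Initial: C1(4μF, Q=3μC, V=0.75V), C2(4μF, Q=13μC, V=3.25V), C3(1μF, Q=13μC, V=13.00V)
Op 1: CLOSE 1-2: Q_total=16.00, C_total=8.00, V=2.00; Q1=8.00, Q2=8.00; dissipated=6.250
Op 2: GROUND 2: Q2=0; energy lost=8.000
Op 3: CLOSE 1-2: Q_total=8.00, C_total=8.00, V=1.00; Q1=4.00, Q2=4.00; dissipated=4.000
Op 4: GROUND 3: Q3=0; energy lost=84.500
Op 5: CLOSE 3-1: Q_total=4.00, C_total=5.00, V=0.80; Q3=0.80, Q1=3.20; dissipated=0.400
Total dissipated: 103.150 μJ

Answer: 103.15 μJ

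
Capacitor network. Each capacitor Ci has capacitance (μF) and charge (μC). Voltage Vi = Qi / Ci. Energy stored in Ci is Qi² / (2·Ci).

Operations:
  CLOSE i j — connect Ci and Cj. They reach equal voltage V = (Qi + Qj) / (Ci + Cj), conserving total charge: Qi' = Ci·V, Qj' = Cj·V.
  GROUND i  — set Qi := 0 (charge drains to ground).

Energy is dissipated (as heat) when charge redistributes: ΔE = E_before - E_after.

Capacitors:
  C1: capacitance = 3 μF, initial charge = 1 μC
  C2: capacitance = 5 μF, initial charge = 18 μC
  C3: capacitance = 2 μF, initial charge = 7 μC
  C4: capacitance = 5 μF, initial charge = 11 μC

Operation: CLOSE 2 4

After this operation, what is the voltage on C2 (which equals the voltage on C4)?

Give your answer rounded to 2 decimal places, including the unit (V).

Answer: 2.90 V

Derivation:
Initial: C1(3μF, Q=1μC, V=0.33V), C2(5μF, Q=18μC, V=3.60V), C3(2μF, Q=7μC, V=3.50V), C4(5μF, Q=11μC, V=2.20V)
Op 1: CLOSE 2-4: Q_total=29.00, C_total=10.00, V=2.90; Q2=14.50, Q4=14.50; dissipated=2.450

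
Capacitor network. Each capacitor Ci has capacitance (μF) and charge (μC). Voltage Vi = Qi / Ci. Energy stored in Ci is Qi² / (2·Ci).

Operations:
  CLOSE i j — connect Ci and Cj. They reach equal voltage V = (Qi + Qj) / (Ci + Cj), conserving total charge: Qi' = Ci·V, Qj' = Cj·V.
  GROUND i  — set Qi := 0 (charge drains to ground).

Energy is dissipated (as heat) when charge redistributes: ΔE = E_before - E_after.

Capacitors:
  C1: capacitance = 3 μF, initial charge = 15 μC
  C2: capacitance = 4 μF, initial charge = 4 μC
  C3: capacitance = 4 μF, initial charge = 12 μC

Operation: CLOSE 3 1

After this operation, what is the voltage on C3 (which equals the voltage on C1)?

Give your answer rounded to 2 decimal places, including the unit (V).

Answer: 3.86 V

Derivation:
Initial: C1(3μF, Q=15μC, V=5.00V), C2(4μF, Q=4μC, V=1.00V), C3(4μF, Q=12μC, V=3.00V)
Op 1: CLOSE 3-1: Q_total=27.00, C_total=7.00, V=3.86; Q3=15.43, Q1=11.57; dissipated=3.429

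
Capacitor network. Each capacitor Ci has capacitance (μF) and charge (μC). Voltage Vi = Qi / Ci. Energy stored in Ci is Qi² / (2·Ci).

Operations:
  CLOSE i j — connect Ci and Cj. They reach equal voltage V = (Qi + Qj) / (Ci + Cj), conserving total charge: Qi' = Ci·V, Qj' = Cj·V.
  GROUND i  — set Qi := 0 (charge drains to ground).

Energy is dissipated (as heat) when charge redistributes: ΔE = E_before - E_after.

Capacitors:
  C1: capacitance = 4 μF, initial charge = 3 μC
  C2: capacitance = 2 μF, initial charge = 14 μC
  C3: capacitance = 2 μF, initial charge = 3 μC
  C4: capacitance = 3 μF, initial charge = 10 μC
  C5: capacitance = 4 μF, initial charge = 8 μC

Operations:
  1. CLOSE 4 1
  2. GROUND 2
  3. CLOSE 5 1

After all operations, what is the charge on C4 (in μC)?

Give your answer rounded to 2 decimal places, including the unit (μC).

Initial: C1(4μF, Q=3μC, V=0.75V), C2(2μF, Q=14μC, V=7.00V), C3(2μF, Q=3μC, V=1.50V), C4(3μF, Q=10μC, V=3.33V), C5(4μF, Q=8μC, V=2.00V)
Op 1: CLOSE 4-1: Q_total=13.00, C_total=7.00, V=1.86; Q4=5.57, Q1=7.43; dissipated=5.720
Op 2: GROUND 2: Q2=0; energy lost=49.000
Op 3: CLOSE 5-1: Q_total=15.43, C_total=8.00, V=1.93; Q5=7.71, Q1=7.71; dissipated=0.020
Final charges: Q1=7.71, Q2=0.00, Q3=3.00, Q4=5.57, Q5=7.71

Answer: 5.57 μC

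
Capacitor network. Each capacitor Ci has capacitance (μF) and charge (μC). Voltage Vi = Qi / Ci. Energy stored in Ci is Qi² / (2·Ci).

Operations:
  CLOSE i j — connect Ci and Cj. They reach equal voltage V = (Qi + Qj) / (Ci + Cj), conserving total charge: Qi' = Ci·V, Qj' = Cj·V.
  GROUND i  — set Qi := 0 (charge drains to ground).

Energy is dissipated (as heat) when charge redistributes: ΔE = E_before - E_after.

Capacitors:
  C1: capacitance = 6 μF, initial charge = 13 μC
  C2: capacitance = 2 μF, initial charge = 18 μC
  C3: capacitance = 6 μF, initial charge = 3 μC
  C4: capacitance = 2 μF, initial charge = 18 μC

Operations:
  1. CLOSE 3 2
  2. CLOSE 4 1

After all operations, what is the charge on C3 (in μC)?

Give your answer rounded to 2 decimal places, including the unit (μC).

Answer: 15.75 μC

Derivation:
Initial: C1(6μF, Q=13μC, V=2.17V), C2(2μF, Q=18μC, V=9.00V), C3(6μF, Q=3μC, V=0.50V), C4(2μF, Q=18μC, V=9.00V)
Op 1: CLOSE 3-2: Q_total=21.00, C_total=8.00, V=2.62; Q3=15.75, Q2=5.25; dissipated=54.188
Op 2: CLOSE 4-1: Q_total=31.00, C_total=8.00, V=3.88; Q4=7.75, Q1=23.25; dissipated=35.021
Final charges: Q1=23.25, Q2=5.25, Q3=15.75, Q4=7.75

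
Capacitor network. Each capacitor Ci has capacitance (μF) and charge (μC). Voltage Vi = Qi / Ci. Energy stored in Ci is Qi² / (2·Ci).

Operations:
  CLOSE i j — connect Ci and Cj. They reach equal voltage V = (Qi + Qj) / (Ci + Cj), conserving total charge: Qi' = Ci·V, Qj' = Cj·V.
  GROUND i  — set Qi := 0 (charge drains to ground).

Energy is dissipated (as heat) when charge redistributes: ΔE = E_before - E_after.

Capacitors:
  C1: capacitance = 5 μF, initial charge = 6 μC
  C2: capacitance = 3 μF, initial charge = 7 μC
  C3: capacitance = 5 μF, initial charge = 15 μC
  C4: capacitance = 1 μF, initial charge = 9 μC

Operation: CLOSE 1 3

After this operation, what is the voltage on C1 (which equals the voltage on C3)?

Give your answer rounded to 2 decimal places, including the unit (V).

Initial: C1(5μF, Q=6μC, V=1.20V), C2(3μF, Q=7μC, V=2.33V), C3(5μF, Q=15μC, V=3.00V), C4(1μF, Q=9μC, V=9.00V)
Op 1: CLOSE 1-3: Q_total=21.00, C_total=10.00, V=2.10; Q1=10.50, Q3=10.50; dissipated=4.050

Answer: 2.10 V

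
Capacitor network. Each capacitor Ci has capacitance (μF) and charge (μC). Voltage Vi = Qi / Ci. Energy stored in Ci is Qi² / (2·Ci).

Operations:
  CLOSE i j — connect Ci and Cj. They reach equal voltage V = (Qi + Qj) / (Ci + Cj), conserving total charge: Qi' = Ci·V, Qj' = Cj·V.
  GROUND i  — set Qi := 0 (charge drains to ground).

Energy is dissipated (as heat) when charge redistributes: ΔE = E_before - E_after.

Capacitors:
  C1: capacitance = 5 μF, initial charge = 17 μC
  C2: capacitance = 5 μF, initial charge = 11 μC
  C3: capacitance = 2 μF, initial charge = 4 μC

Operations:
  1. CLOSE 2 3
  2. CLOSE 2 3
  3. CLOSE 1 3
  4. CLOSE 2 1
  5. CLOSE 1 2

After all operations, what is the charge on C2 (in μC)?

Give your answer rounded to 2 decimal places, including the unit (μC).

Answer: 12.96 μC

Derivation:
Initial: C1(5μF, Q=17μC, V=3.40V), C2(5μF, Q=11μC, V=2.20V), C3(2μF, Q=4μC, V=2.00V)
Op 1: CLOSE 2-3: Q_total=15.00, C_total=7.00, V=2.14; Q2=10.71, Q3=4.29; dissipated=0.029
Op 2: CLOSE 2-3: Q_total=15.00, C_total=7.00, V=2.14; Q2=10.71, Q3=4.29; dissipated=0.000
Op 3: CLOSE 1-3: Q_total=21.29, C_total=7.00, V=3.04; Q1=15.20, Q3=6.08; dissipated=1.129
Op 4: CLOSE 2-1: Q_total=25.92, C_total=10.00, V=2.59; Q2=12.96, Q1=12.96; dissipated=1.008
Op 5: CLOSE 1-2: Q_total=25.92, C_total=10.00, V=2.59; Q1=12.96, Q2=12.96; dissipated=0.000
Final charges: Q1=12.96, Q2=12.96, Q3=6.08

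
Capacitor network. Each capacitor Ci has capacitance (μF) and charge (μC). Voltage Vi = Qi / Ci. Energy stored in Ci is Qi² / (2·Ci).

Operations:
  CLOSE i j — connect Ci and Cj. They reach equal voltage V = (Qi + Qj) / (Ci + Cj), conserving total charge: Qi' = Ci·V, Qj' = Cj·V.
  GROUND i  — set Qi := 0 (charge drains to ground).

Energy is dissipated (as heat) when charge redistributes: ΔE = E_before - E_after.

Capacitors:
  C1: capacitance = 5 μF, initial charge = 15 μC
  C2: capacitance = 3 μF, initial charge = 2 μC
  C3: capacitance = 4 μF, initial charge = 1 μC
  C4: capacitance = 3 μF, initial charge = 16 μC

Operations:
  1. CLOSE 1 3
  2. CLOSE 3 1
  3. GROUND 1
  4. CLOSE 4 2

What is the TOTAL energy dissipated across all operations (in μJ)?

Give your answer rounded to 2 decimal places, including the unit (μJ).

Answer: 32.64 μJ

Derivation:
Initial: C1(5μF, Q=15μC, V=3.00V), C2(3μF, Q=2μC, V=0.67V), C3(4μF, Q=1μC, V=0.25V), C4(3μF, Q=16μC, V=5.33V)
Op 1: CLOSE 1-3: Q_total=16.00, C_total=9.00, V=1.78; Q1=8.89, Q3=7.11; dissipated=8.403
Op 2: CLOSE 3-1: Q_total=16.00, C_total=9.00, V=1.78; Q3=7.11, Q1=8.89; dissipated=0.000
Op 3: GROUND 1: Q1=0; energy lost=7.901
Op 4: CLOSE 4-2: Q_total=18.00, C_total=6.00, V=3.00; Q4=9.00, Q2=9.00; dissipated=16.333
Total dissipated: 32.637 μJ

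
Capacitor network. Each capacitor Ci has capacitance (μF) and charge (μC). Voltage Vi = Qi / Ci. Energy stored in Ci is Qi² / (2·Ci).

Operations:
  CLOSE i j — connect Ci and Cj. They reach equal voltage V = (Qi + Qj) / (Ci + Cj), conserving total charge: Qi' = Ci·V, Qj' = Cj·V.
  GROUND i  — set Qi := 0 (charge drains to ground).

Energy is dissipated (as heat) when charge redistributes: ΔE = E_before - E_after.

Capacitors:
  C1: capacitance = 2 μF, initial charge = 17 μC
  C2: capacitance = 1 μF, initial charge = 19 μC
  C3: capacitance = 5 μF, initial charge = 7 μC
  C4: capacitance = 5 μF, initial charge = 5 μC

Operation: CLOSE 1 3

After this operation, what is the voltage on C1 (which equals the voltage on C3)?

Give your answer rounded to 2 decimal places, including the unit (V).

Answer: 3.43 V

Derivation:
Initial: C1(2μF, Q=17μC, V=8.50V), C2(1μF, Q=19μC, V=19.00V), C3(5μF, Q=7μC, V=1.40V), C4(5μF, Q=5μC, V=1.00V)
Op 1: CLOSE 1-3: Q_total=24.00, C_total=7.00, V=3.43; Q1=6.86, Q3=17.14; dissipated=36.007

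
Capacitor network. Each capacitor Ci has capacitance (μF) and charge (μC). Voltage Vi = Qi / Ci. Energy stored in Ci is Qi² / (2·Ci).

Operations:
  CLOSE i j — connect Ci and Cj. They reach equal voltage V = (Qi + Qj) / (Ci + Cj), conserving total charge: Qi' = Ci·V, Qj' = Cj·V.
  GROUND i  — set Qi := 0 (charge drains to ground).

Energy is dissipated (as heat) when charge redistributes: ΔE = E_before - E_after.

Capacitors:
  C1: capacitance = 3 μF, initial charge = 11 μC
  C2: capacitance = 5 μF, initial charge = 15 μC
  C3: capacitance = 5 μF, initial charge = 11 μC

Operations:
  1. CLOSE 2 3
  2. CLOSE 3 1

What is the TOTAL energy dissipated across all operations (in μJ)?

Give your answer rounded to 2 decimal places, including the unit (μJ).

Initial: C1(3μF, Q=11μC, V=3.67V), C2(5μF, Q=15μC, V=3.00V), C3(5μF, Q=11μC, V=2.20V)
Op 1: CLOSE 2-3: Q_total=26.00, C_total=10.00, V=2.60; Q2=13.00, Q3=13.00; dissipated=0.800
Op 2: CLOSE 3-1: Q_total=24.00, C_total=8.00, V=3.00; Q3=15.00, Q1=9.00; dissipated=1.067
Total dissipated: 1.867 μJ

Answer: 1.87 μJ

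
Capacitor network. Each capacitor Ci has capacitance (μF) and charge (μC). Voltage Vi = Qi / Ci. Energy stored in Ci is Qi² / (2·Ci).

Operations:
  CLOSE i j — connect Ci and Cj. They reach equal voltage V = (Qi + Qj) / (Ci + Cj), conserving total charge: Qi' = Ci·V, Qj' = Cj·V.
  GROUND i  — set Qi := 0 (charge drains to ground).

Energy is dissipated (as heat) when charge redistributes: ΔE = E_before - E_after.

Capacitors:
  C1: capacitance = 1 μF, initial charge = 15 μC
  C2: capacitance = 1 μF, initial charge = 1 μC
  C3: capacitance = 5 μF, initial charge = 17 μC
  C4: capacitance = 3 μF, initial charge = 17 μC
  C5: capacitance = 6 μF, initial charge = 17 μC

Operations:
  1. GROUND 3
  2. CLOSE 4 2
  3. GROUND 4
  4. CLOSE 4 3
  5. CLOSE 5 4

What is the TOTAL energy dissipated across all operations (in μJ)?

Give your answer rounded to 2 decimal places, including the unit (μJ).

Initial: C1(1μF, Q=15μC, V=15.00V), C2(1μF, Q=1μC, V=1.00V), C3(5μF, Q=17μC, V=3.40V), C4(3μF, Q=17μC, V=5.67V), C5(6μF, Q=17μC, V=2.83V)
Op 1: GROUND 3: Q3=0; energy lost=28.900
Op 2: CLOSE 4-2: Q_total=18.00, C_total=4.00, V=4.50; Q4=13.50, Q2=4.50; dissipated=8.167
Op 3: GROUND 4: Q4=0; energy lost=30.375
Op 4: CLOSE 4-3: Q_total=0.00, C_total=8.00, V=0.00; Q4=0.00, Q3=0.00; dissipated=0.000
Op 5: CLOSE 5-4: Q_total=17.00, C_total=9.00, V=1.89; Q5=11.33, Q4=5.67; dissipated=8.028
Total dissipated: 75.469 μJ

Answer: 75.47 μJ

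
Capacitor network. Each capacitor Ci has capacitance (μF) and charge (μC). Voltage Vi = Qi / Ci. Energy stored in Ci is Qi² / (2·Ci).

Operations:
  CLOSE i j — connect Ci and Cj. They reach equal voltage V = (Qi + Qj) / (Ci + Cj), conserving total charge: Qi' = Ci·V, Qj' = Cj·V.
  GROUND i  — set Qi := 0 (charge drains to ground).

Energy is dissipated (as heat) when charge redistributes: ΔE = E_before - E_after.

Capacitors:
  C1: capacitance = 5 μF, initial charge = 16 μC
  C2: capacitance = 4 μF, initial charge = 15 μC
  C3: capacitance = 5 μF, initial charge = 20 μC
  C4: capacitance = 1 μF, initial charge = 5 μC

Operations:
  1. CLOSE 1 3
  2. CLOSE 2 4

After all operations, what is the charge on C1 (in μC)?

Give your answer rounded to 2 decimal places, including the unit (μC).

Answer: 18.00 μC

Derivation:
Initial: C1(5μF, Q=16μC, V=3.20V), C2(4μF, Q=15μC, V=3.75V), C3(5μF, Q=20μC, V=4.00V), C4(1μF, Q=5μC, V=5.00V)
Op 1: CLOSE 1-3: Q_total=36.00, C_total=10.00, V=3.60; Q1=18.00, Q3=18.00; dissipated=0.800
Op 2: CLOSE 2-4: Q_total=20.00, C_total=5.00, V=4.00; Q2=16.00, Q4=4.00; dissipated=0.625
Final charges: Q1=18.00, Q2=16.00, Q3=18.00, Q4=4.00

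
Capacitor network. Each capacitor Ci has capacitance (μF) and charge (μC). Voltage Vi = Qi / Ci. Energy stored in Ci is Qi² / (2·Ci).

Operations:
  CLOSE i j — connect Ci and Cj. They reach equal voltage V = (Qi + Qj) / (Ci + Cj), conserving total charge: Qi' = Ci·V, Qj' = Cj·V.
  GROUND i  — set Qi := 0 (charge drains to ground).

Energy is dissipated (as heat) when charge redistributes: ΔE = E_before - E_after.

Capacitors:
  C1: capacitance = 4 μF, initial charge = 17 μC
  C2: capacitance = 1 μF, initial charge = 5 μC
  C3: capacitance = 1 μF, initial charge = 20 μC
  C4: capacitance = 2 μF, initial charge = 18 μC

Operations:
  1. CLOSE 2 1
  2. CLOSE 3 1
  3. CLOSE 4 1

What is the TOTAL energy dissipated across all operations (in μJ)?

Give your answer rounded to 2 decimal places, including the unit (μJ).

Initial: C1(4μF, Q=17μC, V=4.25V), C2(1μF, Q=5μC, V=5.00V), C3(1μF, Q=20μC, V=20.00V), C4(2μF, Q=18μC, V=9.00V)
Op 1: CLOSE 2-1: Q_total=22.00, C_total=5.00, V=4.40; Q2=4.40, Q1=17.60; dissipated=0.225
Op 2: CLOSE 3-1: Q_total=37.60, C_total=5.00, V=7.52; Q3=7.52, Q1=30.08; dissipated=97.344
Op 3: CLOSE 4-1: Q_total=48.08, C_total=6.00, V=8.01; Q4=16.03, Q1=32.05; dissipated=1.460
Total dissipated: 99.029 μJ

Answer: 99.03 μJ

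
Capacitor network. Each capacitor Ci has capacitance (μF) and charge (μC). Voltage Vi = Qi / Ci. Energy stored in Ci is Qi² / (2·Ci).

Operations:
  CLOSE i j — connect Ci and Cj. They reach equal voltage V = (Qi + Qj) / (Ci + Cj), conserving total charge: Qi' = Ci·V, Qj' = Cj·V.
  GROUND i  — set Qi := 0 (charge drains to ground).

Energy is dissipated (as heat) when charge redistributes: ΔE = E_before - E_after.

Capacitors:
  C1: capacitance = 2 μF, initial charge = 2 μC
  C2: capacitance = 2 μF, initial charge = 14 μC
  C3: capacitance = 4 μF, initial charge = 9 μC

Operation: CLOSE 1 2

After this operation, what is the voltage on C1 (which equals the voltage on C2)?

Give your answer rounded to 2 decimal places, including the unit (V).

Answer: 4.00 V

Derivation:
Initial: C1(2μF, Q=2μC, V=1.00V), C2(2μF, Q=14μC, V=7.00V), C3(4μF, Q=9μC, V=2.25V)
Op 1: CLOSE 1-2: Q_total=16.00, C_total=4.00, V=4.00; Q1=8.00, Q2=8.00; dissipated=18.000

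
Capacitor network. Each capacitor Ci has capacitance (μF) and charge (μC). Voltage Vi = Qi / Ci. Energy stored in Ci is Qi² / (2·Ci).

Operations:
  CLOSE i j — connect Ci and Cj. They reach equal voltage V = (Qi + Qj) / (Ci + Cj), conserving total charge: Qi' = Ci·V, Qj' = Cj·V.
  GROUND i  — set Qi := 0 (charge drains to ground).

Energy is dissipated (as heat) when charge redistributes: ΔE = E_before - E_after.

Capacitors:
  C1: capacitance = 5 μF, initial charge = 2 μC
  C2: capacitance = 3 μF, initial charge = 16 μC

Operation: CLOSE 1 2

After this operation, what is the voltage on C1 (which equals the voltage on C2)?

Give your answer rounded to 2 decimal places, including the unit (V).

Initial: C1(5μF, Q=2μC, V=0.40V), C2(3μF, Q=16μC, V=5.33V)
Op 1: CLOSE 1-2: Q_total=18.00, C_total=8.00, V=2.25; Q1=11.25, Q2=6.75; dissipated=22.817

Answer: 2.25 V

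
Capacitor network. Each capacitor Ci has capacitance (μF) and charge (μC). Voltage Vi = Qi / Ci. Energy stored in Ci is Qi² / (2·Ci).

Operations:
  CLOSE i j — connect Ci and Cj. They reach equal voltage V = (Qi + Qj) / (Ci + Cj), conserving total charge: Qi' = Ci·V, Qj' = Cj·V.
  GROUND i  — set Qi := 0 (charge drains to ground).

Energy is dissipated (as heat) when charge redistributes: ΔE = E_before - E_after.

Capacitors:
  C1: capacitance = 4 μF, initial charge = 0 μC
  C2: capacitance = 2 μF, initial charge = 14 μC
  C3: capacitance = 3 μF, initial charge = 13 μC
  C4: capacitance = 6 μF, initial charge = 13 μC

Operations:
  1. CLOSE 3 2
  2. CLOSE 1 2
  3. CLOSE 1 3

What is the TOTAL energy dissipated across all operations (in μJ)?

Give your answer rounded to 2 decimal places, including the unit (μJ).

Answer: 34.82 μJ

Derivation:
Initial: C1(4μF, Q=0μC, V=0.00V), C2(2μF, Q=14μC, V=7.00V), C3(3μF, Q=13μC, V=4.33V), C4(6μF, Q=13μC, V=2.17V)
Op 1: CLOSE 3-2: Q_total=27.00, C_total=5.00, V=5.40; Q3=16.20, Q2=10.80; dissipated=4.267
Op 2: CLOSE 1-2: Q_total=10.80, C_total=6.00, V=1.80; Q1=7.20, Q2=3.60; dissipated=19.440
Op 3: CLOSE 1-3: Q_total=23.40, C_total=7.00, V=3.34; Q1=13.37, Q3=10.03; dissipated=11.109
Total dissipated: 34.815 μJ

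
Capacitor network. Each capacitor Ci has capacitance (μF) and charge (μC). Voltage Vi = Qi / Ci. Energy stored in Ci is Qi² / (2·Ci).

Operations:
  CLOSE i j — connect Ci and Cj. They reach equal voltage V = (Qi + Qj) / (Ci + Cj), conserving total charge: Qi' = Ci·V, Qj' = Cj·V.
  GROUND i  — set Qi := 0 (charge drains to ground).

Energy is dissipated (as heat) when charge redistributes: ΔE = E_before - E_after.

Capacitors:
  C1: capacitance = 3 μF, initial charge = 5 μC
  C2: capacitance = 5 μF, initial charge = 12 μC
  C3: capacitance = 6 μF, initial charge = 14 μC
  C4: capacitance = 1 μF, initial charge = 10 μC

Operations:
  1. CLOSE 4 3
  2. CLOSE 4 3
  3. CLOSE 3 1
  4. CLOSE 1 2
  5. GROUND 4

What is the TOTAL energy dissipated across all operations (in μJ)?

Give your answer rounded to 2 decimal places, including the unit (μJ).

Initial: C1(3μF, Q=5μC, V=1.67V), C2(5μF, Q=12μC, V=2.40V), C3(6μF, Q=14μC, V=2.33V), C4(1μF, Q=10μC, V=10.00V)
Op 1: CLOSE 4-3: Q_total=24.00, C_total=7.00, V=3.43; Q4=3.43, Q3=20.57; dissipated=25.190
Op 2: CLOSE 4-3: Q_total=24.00, C_total=7.00, V=3.43; Q4=3.43, Q3=20.57; dissipated=0.000
Op 3: CLOSE 3-1: Q_total=25.57, C_total=9.00, V=2.84; Q3=17.05, Q1=8.52; dissipated=3.104
Op 4: CLOSE 1-2: Q_total=20.52, C_total=8.00, V=2.57; Q1=7.70, Q2=12.83; dissipated=0.183
Op 5: GROUND 4: Q4=0; energy lost=5.878
Total dissipated: 34.355 μJ

Answer: 34.35 μJ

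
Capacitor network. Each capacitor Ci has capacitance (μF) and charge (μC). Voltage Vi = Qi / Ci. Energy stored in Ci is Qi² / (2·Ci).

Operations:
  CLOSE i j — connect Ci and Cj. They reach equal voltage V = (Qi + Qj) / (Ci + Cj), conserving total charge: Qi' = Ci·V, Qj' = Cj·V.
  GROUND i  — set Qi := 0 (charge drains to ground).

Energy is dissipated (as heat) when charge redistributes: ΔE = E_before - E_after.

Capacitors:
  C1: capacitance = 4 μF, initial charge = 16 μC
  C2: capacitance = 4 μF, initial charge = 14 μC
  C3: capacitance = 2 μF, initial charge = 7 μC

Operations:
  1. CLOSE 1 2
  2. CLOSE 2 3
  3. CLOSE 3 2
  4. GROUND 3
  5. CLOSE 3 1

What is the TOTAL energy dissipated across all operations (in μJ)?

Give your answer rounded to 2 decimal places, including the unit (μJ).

Initial: C1(4μF, Q=16μC, V=4.00V), C2(4μF, Q=14μC, V=3.50V), C3(2μF, Q=7μC, V=3.50V)
Op 1: CLOSE 1-2: Q_total=30.00, C_total=8.00, V=3.75; Q1=15.00, Q2=15.00; dissipated=0.250
Op 2: CLOSE 2-3: Q_total=22.00, C_total=6.00, V=3.67; Q2=14.67, Q3=7.33; dissipated=0.042
Op 3: CLOSE 3-2: Q_total=22.00, C_total=6.00, V=3.67; Q3=7.33, Q2=14.67; dissipated=0.000
Op 4: GROUND 3: Q3=0; energy lost=13.444
Op 5: CLOSE 3-1: Q_total=15.00, C_total=6.00, V=2.50; Q3=5.00, Q1=10.00; dissipated=9.375
Total dissipated: 23.111 μJ

Answer: 23.11 μJ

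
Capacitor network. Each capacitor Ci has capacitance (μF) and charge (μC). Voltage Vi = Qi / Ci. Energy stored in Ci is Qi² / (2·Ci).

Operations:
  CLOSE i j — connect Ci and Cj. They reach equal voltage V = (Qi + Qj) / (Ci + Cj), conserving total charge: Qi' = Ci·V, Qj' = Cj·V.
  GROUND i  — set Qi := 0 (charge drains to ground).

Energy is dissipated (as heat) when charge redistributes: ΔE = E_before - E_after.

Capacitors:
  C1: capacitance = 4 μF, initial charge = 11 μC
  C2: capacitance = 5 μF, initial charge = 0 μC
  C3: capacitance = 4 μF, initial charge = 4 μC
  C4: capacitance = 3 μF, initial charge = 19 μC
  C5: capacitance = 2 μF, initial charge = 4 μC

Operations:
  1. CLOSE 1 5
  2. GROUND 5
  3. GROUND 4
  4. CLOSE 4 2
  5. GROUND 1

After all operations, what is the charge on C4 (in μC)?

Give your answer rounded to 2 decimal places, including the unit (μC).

Initial: C1(4μF, Q=11μC, V=2.75V), C2(5μF, Q=0μC, V=0.00V), C3(4μF, Q=4μC, V=1.00V), C4(3μF, Q=19μC, V=6.33V), C5(2μF, Q=4μC, V=2.00V)
Op 1: CLOSE 1-5: Q_total=15.00, C_total=6.00, V=2.50; Q1=10.00, Q5=5.00; dissipated=0.375
Op 2: GROUND 5: Q5=0; energy lost=6.250
Op 3: GROUND 4: Q4=0; energy lost=60.167
Op 4: CLOSE 4-2: Q_total=0.00, C_total=8.00, V=0.00; Q4=0.00, Q2=0.00; dissipated=0.000
Op 5: GROUND 1: Q1=0; energy lost=12.500
Final charges: Q1=0.00, Q2=0.00, Q3=4.00, Q4=0.00, Q5=0.00

Answer: 0.00 μC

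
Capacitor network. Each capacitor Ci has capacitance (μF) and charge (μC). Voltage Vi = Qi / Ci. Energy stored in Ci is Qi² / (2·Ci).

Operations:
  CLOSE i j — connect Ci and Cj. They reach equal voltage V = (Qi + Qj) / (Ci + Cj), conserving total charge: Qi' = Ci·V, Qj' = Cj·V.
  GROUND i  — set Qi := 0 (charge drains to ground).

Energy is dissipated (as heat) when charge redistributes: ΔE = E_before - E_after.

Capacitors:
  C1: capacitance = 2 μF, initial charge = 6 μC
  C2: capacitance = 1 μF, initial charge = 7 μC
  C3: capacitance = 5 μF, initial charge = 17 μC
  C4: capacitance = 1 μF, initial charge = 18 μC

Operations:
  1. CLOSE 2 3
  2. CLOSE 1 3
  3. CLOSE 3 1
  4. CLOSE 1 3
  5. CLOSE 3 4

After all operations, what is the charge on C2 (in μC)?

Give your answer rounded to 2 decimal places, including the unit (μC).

Answer: 4.00 μC

Derivation:
Initial: C1(2μF, Q=6μC, V=3.00V), C2(1μF, Q=7μC, V=7.00V), C3(5μF, Q=17μC, V=3.40V), C4(1μF, Q=18μC, V=18.00V)
Op 1: CLOSE 2-3: Q_total=24.00, C_total=6.00, V=4.00; Q2=4.00, Q3=20.00; dissipated=5.400
Op 2: CLOSE 1-3: Q_total=26.00, C_total=7.00, V=3.71; Q1=7.43, Q3=18.57; dissipated=0.714
Op 3: CLOSE 3-1: Q_total=26.00, C_total=7.00, V=3.71; Q3=18.57, Q1=7.43; dissipated=0.000
Op 4: CLOSE 1-3: Q_total=26.00, C_total=7.00, V=3.71; Q1=7.43, Q3=18.57; dissipated=0.000
Op 5: CLOSE 3-4: Q_total=36.57, C_total=6.00, V=6.10; Q3=30.48, Q4=6.10; dissipated=85.034
Final charges: Q1=7.43, Q2=4.00, Q3=30.48, Q4=6.10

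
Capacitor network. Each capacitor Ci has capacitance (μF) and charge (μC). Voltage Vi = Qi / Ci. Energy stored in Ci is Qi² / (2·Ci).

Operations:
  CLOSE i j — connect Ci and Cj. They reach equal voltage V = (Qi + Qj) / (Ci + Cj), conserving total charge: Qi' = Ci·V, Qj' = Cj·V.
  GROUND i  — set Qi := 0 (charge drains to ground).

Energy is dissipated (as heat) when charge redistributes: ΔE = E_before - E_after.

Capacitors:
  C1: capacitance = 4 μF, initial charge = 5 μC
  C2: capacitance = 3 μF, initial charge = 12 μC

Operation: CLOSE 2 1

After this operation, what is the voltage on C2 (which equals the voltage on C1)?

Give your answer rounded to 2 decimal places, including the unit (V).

Answer: 2.43 V

Derivation:
Initial: C1(4μF, Q=5μC, V=1.25V), C2(3μF, Q=12μC, V=4.00V)
Op 1: CLOSE 2-1: Q_total=17.00, C_total=7.00, V=2.43; Q2=7.29, Q1=9.71; dissipated=6.482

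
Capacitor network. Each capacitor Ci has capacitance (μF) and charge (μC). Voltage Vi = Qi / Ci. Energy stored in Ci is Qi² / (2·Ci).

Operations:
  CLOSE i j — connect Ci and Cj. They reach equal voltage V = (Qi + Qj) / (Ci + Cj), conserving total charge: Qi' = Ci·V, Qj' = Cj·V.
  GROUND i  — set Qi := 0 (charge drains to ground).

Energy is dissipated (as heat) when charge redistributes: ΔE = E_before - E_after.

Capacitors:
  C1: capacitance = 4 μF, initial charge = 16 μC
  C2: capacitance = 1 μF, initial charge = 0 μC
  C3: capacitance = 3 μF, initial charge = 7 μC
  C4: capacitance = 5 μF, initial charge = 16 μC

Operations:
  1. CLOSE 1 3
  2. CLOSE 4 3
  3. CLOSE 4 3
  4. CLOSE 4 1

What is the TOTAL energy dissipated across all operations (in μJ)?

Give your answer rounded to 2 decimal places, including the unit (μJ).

Answer: 2.39 μJ

Derivation:
Initial: C1(4μF, Q=16μC, V=4.00V), C2(1μF, Q=0μC, V=0.00V), C3(3μF, Q=7μC, V=2.33V), C4(5μF, Q=16μC, V=3.20V)
Op 1: CLOSE 1-3: Q_total=23.00, C_total=7.00, V=3.29; Q1=13.14, Q3=9.86; dissipated=2.381
Op 2: CLOSE 4-3: Q_total=25.86, C_total=8.00, V=3.23; Q4=16.16, Q3=9.70; dissipated=0.007
Op 3: CLOSE 4-3: Q_total=25.86, C_total=8.00, V=3.23; Q4=16.16, Q3=9.70; dissipated=0.000
Op 4: CLOSE 4-1: Q_total=29.30, C_total=9.00, V=3.26; Q4=16.28, Q1=13.02; dissipated=0.003
Total dissipated: 2.391 μJ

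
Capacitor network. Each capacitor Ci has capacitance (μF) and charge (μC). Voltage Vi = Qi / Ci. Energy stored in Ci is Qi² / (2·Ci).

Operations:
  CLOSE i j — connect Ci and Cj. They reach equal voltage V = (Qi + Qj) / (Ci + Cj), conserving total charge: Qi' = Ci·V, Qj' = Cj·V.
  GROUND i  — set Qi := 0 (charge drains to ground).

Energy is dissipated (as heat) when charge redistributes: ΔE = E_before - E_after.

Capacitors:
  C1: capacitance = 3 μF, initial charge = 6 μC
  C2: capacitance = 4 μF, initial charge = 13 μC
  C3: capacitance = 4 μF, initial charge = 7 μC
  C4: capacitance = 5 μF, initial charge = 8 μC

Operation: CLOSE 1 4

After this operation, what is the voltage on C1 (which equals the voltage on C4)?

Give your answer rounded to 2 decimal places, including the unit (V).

Answer: 1.75 V

Derivation:
Initial: C1(3μF, Q=6μC, V=2.00V), C2(4μF, Q=13μC, V=3.25V), C3(4μF, Q=7μC, V=1.75V), C4(5μF, Q=8μC, V=1.60V)
Op 1: CLOSE 1-4: Q_total=14.00, C_total=8.00, V=1.75; Q1=5.25, Q4=8.75; dissipated=0.150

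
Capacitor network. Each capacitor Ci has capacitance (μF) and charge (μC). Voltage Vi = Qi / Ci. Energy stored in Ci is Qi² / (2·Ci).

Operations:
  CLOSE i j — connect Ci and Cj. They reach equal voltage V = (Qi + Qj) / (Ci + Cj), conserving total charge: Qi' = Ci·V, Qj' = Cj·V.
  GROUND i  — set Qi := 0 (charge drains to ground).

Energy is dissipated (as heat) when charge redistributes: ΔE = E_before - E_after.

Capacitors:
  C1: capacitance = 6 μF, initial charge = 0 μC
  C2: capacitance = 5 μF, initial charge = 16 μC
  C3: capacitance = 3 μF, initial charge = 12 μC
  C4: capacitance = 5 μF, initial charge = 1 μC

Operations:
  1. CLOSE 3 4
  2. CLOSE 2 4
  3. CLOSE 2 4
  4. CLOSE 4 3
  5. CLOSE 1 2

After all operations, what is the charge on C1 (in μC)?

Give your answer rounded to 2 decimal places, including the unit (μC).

Initial: C1(6μF, Q=0μC, V=0.00V), C2(5μF, Q=16μC, V=3.20V), C3(3μF, Q=12μC, V=4.00V), C4(5μF, Q=1μC, V=0.20V)
Op 1: CLOSE 3-4: Q_total=13.00, C_total=8.00, V=1.62; Q3=4.88, Q4=8.12; dissipated=13.537
Op 2: CLOSE 2-4: Q_total=24.12, C_total=10.00, V=2.41; Q2=12.06, Q4=12.06; dissipated=3.101
Op 3: CLOSE 2-4: Q_total=24.12, C_total=10.00, V=2.41; Q2=12.06, Q4=12.06; dissipated=0.000
Op 4: CLOSE 4-3: Q_total=16.94, C_total=8.00, V=2.12; Q4=10.59, Q3=6.35; dissipated=0.581
Op 5: CLOSE 1-2: Q_total=12.06, C_total=11.00, V=1.10; Q1=6.58, Q2=5.48; dissipated=7.937
Final charges: Q1=6.58, Q2=5.48, Q3=6.35, Q4=10.59

Answer: 6.58 μC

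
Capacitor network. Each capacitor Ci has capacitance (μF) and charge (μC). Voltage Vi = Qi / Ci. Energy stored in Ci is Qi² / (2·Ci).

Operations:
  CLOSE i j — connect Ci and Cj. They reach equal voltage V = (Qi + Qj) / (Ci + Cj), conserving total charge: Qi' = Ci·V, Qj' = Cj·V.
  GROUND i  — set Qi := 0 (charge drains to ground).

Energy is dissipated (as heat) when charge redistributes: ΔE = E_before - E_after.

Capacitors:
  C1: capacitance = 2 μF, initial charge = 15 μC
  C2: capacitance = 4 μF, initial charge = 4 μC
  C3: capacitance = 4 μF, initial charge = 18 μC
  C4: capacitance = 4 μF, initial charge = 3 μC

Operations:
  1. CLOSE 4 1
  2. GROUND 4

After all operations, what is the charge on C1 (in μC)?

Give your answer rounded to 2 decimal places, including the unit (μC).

Initial: C1(2μF, Q=15μC, V=7.50V), C2(4μF, Q=4μC, V=1.00V), C3(4μF, Q=18μC, V=4.50V), C4(4μF, Q=3μC, V=0.75V)
Op 1: CLOSE 4-1: Q_total=18.00, C_total=6.00, V=3.00; Q4=12.00, Q1=6.00; dissipated=30.375
Op 2: GROUND 4: Q4=0; energy lost=18.000
Final charges: Q1=6.00, Q2=4.00, Q3=18.00, Q4=0.00

Answer: 6.00 μC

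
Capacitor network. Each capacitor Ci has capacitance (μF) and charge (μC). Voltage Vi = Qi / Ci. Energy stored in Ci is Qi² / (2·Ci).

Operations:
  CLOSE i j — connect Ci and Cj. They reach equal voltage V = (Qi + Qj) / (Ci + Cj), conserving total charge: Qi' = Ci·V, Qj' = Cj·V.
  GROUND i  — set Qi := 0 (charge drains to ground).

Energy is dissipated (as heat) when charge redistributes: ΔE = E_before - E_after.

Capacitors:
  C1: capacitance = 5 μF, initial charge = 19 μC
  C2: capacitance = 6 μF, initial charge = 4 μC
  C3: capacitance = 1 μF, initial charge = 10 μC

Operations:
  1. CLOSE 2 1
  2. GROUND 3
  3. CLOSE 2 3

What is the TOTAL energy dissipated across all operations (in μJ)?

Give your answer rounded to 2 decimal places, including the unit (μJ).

Initial: C1(5μF, Q=19μC, V=3.80V), C2(6μF, Q=4μC, V=0.67V), C3(1μF, Q=10μC, V=10.00V)
Op 1: CLOSE 2-1: Q_total=23.00, C_total=11.00, V=2.09; Q2=12.55, Q1=10.45; dissipated=13.388
Op 2: GROUND 3: Q3=0; energy lost=50.000
Op 3: CLOSE 2-3: Q_total=12.55, C_total=7.00, V=1.79; Q2=10.75, Q3=1.79; dissipated=1.874
Total dissipated: 65.262 μJ

Answer: 65.26 μJ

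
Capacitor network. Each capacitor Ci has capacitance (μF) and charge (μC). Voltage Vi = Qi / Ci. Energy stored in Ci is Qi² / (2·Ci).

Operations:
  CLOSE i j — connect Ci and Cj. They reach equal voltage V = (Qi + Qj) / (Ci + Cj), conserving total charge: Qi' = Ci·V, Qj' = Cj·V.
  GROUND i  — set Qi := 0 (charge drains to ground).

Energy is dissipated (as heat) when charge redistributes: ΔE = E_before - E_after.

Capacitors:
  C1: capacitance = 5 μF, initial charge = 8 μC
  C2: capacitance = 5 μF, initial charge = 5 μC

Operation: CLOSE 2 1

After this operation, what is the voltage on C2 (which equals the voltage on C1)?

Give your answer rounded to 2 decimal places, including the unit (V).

Initial: C1(5μF, Q=8μC, V=1.60V), C2(5μF, Q=5μC, V=1.00V)
Op 1: CLOSE 2-1: Q_total=13.00, C_total=10.00, V=1.30; Q2=6.50, Q1=6.50; dissipated=0.450

Answer: 1.30 V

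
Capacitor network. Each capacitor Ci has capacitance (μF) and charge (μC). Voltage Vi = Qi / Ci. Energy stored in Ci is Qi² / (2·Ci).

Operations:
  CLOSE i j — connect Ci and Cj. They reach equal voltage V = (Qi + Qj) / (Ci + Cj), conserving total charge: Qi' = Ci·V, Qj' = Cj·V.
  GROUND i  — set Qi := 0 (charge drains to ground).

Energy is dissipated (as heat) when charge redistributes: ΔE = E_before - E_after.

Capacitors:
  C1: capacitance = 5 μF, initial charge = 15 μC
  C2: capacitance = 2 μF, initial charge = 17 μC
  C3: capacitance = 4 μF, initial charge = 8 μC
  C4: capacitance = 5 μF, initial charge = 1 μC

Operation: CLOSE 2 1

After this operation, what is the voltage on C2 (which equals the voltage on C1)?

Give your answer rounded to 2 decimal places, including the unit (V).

Initial: C1(5μF, Q=15μC, V=3.00V), C2(2μF, Q=17μC, V=8.50V), C3(4μF, Q=8μC, V=2.00V), C4(5μF, Q=1μC, V=0.20V)
Op 1: CLOSE 2-1: Q_total=32.00, C_total=7.00, V=4.57; Q2=9.14, Q1=22.86; dissipated=21.607

Answer: 4.57 V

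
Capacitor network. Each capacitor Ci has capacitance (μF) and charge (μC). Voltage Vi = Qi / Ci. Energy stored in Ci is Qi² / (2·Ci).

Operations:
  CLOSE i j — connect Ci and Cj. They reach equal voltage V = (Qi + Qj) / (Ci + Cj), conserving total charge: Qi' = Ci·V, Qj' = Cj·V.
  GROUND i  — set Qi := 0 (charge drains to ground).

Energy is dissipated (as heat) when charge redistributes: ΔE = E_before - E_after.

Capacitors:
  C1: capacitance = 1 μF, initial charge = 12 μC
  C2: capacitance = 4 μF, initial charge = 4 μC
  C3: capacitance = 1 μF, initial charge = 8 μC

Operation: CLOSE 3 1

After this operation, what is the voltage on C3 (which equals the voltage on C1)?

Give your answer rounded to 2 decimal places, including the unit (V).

Answer: 10.00 V

Derivation:
Initial: C1(1μF, Q=12μC, V=12.00V), C2(4μF, Q=4μC, V=1.00V), C3(1μF, Q=8μC, V=8.00V)
Op 1: CLOSE 3-1: Q_total=20.00, C_total=2.00, V=10.00; Q3=10.00, Q1=10.00; dissipated=4.000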